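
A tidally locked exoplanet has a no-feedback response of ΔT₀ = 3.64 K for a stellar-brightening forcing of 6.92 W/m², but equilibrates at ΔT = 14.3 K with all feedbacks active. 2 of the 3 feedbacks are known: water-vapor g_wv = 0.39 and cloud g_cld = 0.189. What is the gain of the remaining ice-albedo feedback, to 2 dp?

Amplification A = ΔT/ΔT₀ = 14.3/3.64 = 3.929.
Total gain g = 1 − 1/A = 1 − 1/3.929 = 0.7455.
Known gains sum to 0.39 + 0.189 = 0.579.
g_ice = 0.7455 − 0.579 = 0.17.

0.17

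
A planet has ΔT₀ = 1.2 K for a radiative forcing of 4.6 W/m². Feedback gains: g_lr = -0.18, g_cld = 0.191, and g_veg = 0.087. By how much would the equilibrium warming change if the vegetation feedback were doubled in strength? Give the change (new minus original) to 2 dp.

0.14 K

Original: g = 0.098, ΔT = 1.2/(1−0.098) = 1.3304 K.
With doubled vegetation: g' = 0.185, ΔT' = 1.2/(1−0.185) = 1.4724 K.
Change = 1.4724 − 1.3304 = 0.14 K.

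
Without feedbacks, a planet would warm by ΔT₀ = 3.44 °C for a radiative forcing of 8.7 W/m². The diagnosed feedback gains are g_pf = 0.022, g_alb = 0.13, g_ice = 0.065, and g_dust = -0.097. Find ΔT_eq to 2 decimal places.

Total gain g = 0.022 + 0.13 + 0.065 − 0.097 = 0.12.
Amplification A = 1/(1 − 0.12) = 1.136.
ΔT = 3.44 × 1.136 = 3.91 °C.

3.91 °C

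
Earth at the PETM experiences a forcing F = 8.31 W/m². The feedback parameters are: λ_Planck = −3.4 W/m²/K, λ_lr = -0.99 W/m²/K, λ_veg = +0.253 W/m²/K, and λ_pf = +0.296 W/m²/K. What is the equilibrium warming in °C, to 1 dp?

Net feedback parameter λ = (−3.4) + (-0.99) + (+0.253) + (+0.296) = -3.841 W/m²/K.
ΔT = −F/λ = −8.31/(-3.841) = 2.2 °C.

2.2 °C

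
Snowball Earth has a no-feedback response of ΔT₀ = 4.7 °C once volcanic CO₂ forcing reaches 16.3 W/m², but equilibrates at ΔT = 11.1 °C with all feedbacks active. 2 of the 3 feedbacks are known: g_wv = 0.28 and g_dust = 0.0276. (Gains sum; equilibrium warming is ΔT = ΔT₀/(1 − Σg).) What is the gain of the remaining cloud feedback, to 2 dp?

0.27

Amplification A = ΔT/ΔT₀ = 11.1/4.7 = 2.362.
Total gain g = 1 − 1/A = 1 − 1/2.362 = 0.5766.
Known gains sum to 0.28 + 0.0276 = 0.3076.
g_cld = 0.5766 − 0.3076 = 0.27.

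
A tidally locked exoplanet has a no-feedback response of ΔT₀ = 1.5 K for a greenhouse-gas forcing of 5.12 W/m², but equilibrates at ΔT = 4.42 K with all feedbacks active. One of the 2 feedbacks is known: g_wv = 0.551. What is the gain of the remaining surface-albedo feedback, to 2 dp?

Amplification A = ΔT/ΔT₀ = 4.42/1.5 = 2.947.
Total gain g = 1 − 1/A = 1 − 1/2.947 = 0.6607.
The known gain is 0.551.
g_alb = 0.6607 − 0.551 = 0.11.

0.11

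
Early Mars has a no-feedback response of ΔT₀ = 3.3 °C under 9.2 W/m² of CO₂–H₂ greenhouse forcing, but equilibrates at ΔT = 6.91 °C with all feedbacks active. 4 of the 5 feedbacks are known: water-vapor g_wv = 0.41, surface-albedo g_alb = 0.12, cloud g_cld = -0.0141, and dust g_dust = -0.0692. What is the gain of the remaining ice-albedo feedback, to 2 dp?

Amplification A = ΔT/ΔT₀ = 6.91/3.3 = 2.094.
Total gain g = 1 − 1/A = 1 − 1/2.094 = 0.5224.
Known gains sum to 0.41 + 0.12 − 0.0141 − 0.0692 = 0.4467.
g_ice = 0.5224 − 0.4467 = 0.08.

0.08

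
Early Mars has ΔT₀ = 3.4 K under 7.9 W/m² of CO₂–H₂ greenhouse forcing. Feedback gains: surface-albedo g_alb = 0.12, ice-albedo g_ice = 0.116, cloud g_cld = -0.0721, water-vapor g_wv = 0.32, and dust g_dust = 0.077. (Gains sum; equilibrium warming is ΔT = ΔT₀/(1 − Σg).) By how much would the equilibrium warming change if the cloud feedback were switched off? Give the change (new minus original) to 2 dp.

1.52 K

Original: g = 0.5609, ΔT = 3.4/(1−0.5609) = 7.7431 K.
Without cloud: g' = 0.633, ΔT' = 3.4/(1−0.633) = 9.2643 K.
Change = 9.2643 − 7.7431 = 1.52 K.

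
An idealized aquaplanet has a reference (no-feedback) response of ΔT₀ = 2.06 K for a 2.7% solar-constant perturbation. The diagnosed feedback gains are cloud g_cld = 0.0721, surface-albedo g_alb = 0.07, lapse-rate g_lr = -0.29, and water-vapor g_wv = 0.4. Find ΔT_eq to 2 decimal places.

Total gain g = 0.0721 + 0.07 − 0.29 + 0.4 = 0.2521.
Amplification A = 1/(1 − 0.2521) = 1.337.
ΔT = 2.06 × 1.337 = 2.75 K.

2.75 K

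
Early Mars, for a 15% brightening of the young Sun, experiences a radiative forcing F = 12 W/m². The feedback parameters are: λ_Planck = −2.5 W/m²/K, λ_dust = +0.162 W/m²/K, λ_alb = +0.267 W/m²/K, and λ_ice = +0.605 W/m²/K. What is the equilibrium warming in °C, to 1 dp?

8.2 °C

Net feedback parameter λ = (−2.5) + (+0.162) + (+0.267) + (+0.605) = -1.466 W/m²/K.
ΔT = −F/λ = −12/(-1.466) = 8.2 °C.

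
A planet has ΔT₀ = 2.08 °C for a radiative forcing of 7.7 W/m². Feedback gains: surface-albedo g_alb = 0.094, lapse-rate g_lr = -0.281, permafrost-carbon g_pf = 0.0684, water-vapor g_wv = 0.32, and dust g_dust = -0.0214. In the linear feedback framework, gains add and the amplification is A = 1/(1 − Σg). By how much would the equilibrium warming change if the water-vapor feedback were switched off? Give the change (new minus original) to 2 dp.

-0.71 °C

Original: g = 0.18, ΔT = 2.08/(1−0.18) = 2.5366 °C.
Without water-vapor: g' = -0.14, ΔT' = 2.08/(1+0.14) = 1.8246 °C.
Change = 1.8246 − 2.5366 = -0.71 °C.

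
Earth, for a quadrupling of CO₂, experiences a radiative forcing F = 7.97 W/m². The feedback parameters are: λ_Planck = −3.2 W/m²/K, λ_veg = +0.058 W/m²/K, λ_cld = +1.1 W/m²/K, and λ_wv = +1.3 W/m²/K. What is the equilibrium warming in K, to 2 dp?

Net feedback parameter λ = (−3.2) + (+0.058) + (+1.1) + (+1.3) = -0.742 W/m²/K.
ΔT = −F/λ = −7.97/(-0.742) = 10.74 K.

10.74 K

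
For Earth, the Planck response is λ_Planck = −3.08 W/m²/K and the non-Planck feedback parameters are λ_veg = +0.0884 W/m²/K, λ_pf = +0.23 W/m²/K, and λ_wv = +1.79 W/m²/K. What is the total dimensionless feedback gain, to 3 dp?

Convert to gains: g_veg = 0.0884/3.08 = 0.0287; g_pf = 0.23/3.08 = 0.07468; g_wv = 1.79/3.08 = 0.5812.
Total gain g = 0.68458.

0.685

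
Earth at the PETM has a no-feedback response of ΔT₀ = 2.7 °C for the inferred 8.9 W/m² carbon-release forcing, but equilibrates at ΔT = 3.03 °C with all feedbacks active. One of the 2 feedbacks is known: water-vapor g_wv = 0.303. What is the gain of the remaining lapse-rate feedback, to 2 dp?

-0.19

Amplification A = ΔT/ΔT₀ = 3.03/2.7 = 1.122.
Total gain g = 1 − 1/A = 1 − 1/1.122 = 0.1087.
The known gain is 0.303.
g_lr = 0.1087 − 0.303 = -0.19.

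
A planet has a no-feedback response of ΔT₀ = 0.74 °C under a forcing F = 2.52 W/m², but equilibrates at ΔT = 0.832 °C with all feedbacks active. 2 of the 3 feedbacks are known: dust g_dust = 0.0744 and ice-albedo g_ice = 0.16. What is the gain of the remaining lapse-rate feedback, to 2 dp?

-0.12

Amplification A = ΔT/ΔT₀ = 0.832/0.74 = 1.124.
Total gain g = 1 − 1/A = 1 − 1/1.124 = 0.1103.
Known gains sum to 0.0744 + 0.16 = 0.2344.
g_lr = 0.1103 − 0.2344 = -0.12.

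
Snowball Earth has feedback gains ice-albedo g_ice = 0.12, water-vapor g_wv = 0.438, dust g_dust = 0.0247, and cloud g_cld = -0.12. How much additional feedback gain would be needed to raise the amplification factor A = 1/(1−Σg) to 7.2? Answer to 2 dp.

Current total gain = 0.4627.
Target gain for A = 7.2: g* = 1 − 1/7.2 = 0.8611.
Additional gain needed = 0.8611 − 0.4627 = 0.40.

0.40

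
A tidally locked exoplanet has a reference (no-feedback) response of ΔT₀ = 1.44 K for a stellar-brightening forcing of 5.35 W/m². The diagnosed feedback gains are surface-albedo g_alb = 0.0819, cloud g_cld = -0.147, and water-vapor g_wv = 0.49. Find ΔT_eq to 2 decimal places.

2.50 K

Total gain g = 0.0819 − 0.147 + 0.49 = 0.4249.
Amplification A = 1/(1 − 0.4249) = 1.739.
ΔT = 1.44 × 1.739 = 2.50 K.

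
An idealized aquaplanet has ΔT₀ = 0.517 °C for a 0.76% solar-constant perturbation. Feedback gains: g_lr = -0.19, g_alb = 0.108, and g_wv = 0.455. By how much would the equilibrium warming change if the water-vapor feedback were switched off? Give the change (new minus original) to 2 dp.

-0.35 °C

Original: g = 0.373, ΔT = 0.517/(1−0.373) = 0.8246 °C.
Without water-vapor: g' = -0.082, ΔT' = 0.517/(1+0.082) = 0.4778 °C.
Change = 0.4778 − 0.8246 = -0.35 °C.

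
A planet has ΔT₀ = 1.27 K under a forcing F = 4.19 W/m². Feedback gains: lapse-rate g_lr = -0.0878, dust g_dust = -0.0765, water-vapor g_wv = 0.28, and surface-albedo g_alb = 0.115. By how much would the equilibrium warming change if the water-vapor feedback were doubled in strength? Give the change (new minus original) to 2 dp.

Original: g = 0.2307, ΔT = 1.27/(1−0.2307) = 1.6509 K.
With doubled water-vapor: g' = 0.5107, ΔT' = 1.27/(1−0.5107) = 2.5955 K.
Change = 2.5955 − 1.6509 = 0.94 K.

0.94 K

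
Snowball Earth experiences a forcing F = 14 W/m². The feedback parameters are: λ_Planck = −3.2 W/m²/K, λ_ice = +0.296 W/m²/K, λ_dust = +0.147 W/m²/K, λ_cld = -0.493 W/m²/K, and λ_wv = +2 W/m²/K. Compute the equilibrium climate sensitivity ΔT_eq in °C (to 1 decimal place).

11.2 °C

Net feedback parameter λ = (−3.2) + (+0.296) + (+0.147) + (-0.493) + (+2) = -1.25 W/m²/K.
ΔT = −F/λ = −14/(-1.25) = 11.2 °C.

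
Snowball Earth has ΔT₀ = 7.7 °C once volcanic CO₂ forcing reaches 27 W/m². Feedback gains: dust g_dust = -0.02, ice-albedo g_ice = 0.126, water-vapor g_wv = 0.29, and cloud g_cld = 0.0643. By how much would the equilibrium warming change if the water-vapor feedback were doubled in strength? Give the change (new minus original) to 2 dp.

Original: g = 0.4603, ΔT = 7.7/(1−0.4603) = 14.2672 °C.
With doubled water-vapor: g' = 0.7503, ΔT' = 7.7/(1−0.7503) = 30.8370 °C.
Change = 30.8370 − 14.2672 = 16.57 °C.

16.57 °C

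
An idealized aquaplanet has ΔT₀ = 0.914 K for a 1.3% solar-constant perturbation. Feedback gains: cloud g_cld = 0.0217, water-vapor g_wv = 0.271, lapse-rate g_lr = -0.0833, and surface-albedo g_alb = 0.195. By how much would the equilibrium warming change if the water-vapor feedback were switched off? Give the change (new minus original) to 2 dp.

-0.48 K

Original: g = 0.4044, ΔT = 0.914/(1−0.4044) = 1.5346 K.
Without water-vapor: g' = 0.1334, ΔT' = 0.914/(1−0.1334) = 1.0547 K.
Change = 1.0547 − 1.5346 = -0.48 K.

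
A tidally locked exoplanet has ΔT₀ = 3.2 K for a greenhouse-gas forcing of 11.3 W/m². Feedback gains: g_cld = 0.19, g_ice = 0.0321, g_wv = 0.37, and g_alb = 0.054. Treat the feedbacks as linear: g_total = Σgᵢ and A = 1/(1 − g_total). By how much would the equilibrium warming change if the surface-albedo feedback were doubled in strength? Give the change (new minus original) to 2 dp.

Original: g = 0.6461, ΔT = 3.2/(1−0.6461) = 9.0421 K.
With doubled surface-albedo: g' = 0.7001, ΔT' = 3.2/(1−0.7001) = 10.6702 K.
Change = 10.6702 − 9.0421 = 1.63 K.

1.63 K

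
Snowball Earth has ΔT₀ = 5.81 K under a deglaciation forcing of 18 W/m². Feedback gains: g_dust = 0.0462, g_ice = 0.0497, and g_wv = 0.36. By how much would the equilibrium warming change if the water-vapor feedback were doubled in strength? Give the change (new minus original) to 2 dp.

Original: g = 0.4559, ΔT = 5.81/(1−0.4559) = 10.6782 K.
With doubled water-vapor: g' = 0.8159, ΔT' = 5.81/(1−0.8159) = 31.5589 K.
Change = 31.5589 − 10.6782 = 20.88 K.

20.88 K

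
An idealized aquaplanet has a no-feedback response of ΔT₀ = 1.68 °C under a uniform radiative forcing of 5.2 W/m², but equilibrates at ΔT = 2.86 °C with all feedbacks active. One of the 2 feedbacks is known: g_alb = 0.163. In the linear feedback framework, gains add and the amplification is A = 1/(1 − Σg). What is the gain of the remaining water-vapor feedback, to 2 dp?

Amplification A = ΔT/ΔT₀ = 2.86/1.68 = 1.702.
Total gain g = 1 − 1/A = 1 − 1/1.702 = 0.4125.
The known gain is 0.163.
g_wv = 0.4125 − 0.163 = 0.25.

0.25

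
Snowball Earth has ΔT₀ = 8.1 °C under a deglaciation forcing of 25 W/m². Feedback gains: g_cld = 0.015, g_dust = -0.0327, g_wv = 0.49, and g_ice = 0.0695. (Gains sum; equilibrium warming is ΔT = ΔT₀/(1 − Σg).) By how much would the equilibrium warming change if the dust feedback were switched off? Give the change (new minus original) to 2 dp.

Original: g = 0.5418, ΔT = 8.1/(1−0.5418) = 17.6779 °C.
Without dust: g' = 0.5745, ΔT' = 8.1/(1−0.5745) = 19.0364 °C.
Change = 19.0364 − 17.6779 = 1.36 °C.

1.36 °C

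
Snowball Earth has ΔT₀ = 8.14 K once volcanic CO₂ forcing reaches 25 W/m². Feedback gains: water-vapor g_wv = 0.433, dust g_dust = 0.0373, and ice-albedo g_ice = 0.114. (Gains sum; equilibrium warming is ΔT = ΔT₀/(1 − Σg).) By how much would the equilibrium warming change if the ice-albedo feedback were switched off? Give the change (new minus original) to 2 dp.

Original: g = 0.5843, ΔT = 8.14/(1−0.5843) = 19.5814 K.
Without ice-albedo: g' = 0.4703, ΔT' = 8.14/(1−0.4703) = 15.3672 K.
Change = 15.3672 − 19.5814 = -4.21 K.

-4.21 K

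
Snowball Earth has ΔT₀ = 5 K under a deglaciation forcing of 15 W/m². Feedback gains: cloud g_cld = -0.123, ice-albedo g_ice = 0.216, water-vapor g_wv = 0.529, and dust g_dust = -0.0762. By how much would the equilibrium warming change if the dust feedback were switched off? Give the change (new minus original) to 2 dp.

2.22 K

Original: g = 0.5458, ΔT = 5/(1−0.5458) = 11.0084 K.
Without dust: g' = 0.622, ΔT' = 5/(1−0.622) = 13.2275 K.
Change = 13.2275 − 11.0084 = 2.22 K.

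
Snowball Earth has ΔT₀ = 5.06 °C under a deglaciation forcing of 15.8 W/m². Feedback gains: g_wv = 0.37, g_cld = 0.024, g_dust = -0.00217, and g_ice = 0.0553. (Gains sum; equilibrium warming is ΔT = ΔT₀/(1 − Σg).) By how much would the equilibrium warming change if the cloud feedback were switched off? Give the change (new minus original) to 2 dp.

-0.38 °C

Original: g = 0.44713, ΔT = 5.06/(1−0.44713) = 9.1522 °C.
Without cloud: g' = 0.42313, ΔT' = 5.06/(1−0.42313) = 8.7715 °C.
Change = 8.7715 − 9.1522 = -0.38 °C.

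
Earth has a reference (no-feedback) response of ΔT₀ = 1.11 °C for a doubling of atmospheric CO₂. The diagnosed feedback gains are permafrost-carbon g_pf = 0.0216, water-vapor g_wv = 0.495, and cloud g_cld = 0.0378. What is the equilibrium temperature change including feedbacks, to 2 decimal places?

2.49 °C

Total gain g = 0.0216 + 0.495 + 0.0378 = 0.5544.
Amplification A = 1/(1 − 0.5544) = 2.244.
ΔT = 1.11 × 2.244 = 2.49 °C.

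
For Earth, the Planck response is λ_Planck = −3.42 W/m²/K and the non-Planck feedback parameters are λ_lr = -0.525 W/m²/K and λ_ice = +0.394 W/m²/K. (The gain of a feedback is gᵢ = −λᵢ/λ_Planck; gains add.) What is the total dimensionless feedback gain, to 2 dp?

-0.04

Convert to gains: g_lr = -0.525/3.42 = -0.1535; g_ice = 0.394/3.42 = 0.1152.
Total gain g = -0.0383.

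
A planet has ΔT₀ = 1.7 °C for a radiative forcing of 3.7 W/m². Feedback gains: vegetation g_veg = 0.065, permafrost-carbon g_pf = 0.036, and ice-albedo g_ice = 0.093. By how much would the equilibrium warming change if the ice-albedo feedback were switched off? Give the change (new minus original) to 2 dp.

Original: g = 0.194, ΔT = 1.7/(1−0.194) = 2.1092 °C.
Without ice-albedo: g' = 0.101, ΔT' = 1.7/(1−0.101) = 1.8910 °C.
Change = 1.8910 − 2.1092 = -0.22 °C.

-0.22 °C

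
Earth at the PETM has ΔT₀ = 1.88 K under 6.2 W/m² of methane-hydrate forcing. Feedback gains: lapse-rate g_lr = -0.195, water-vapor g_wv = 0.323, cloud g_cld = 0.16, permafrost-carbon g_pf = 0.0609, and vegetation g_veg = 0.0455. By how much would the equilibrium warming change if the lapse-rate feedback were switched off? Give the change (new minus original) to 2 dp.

1.47 K

Original: g = 0.3944, ΔT = 1.88/(1−0.3944) = 3.1044 K.
Without lapse-rate: g' = 0.5894, ΔT' = 1.88/(1−0.5894) = 4.5787 K.
Change = 4.5787 − 3.1044 = 1.47 K.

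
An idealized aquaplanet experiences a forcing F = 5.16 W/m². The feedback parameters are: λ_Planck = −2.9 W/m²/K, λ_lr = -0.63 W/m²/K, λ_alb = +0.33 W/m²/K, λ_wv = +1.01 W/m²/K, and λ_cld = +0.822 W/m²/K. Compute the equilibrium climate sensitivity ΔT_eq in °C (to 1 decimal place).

3.8 °C

Net feedback parameter λ = (−2.9) + (-0.63) + (+0.33) + (+1.01) + (+0.822) = -1.368 W/m²/K.
ΔT = −F/λ = −5.16/(-1.368) = 3.8 °C.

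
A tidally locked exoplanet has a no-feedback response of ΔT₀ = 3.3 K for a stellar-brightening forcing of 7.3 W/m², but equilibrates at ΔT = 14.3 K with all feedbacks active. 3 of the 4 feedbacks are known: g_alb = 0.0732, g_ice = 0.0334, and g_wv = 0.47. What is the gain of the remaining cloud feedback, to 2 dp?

Amplification A = ΔT/ΔT₀ = 14.3/3.3 = 4.333.
Total gain g = 1 − 1/A = 1 − 1/4.333 = 0.7692.
Known gains sum to 0.0732 + 0.0334 + 0.47 = 0.5766.
g_cld = 0.7692 − 0.5766 = 0.19.

0.19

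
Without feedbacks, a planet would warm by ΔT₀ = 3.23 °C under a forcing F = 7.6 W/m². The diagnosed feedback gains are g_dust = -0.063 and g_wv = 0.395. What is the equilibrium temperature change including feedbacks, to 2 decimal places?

4.84 °C

Total gain g = -0.063 + 0.395 = 0.332.
Amplification A = 1/(1 − 0.332) = 1.497.
ΔT = 3.23 × 1.497 = 4.84 °C.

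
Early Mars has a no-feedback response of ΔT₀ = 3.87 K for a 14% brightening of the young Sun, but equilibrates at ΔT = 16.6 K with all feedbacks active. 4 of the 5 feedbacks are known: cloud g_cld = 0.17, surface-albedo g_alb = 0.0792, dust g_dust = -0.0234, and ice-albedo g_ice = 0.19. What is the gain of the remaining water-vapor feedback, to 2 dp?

Amplification A = ΔT/ΔT₀ = 16.6/3.87 = 4.289.
Total gain g = 1 − 1/A = 1 − 1/4.289 = 0.7668.
Known gains sum to 0.17 + 0.0792 − 0.0234 + 0.19 = 0.4158.
g_wv = 0.7668 − 0.4158 = 0.35.

0.35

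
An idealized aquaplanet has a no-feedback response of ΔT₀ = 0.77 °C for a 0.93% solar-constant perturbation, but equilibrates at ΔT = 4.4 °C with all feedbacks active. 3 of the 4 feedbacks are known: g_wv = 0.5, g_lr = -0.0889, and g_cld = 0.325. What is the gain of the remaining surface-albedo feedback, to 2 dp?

Amplification A = ΔT/ΔT₀ = 4.4/0.77 = 5.714.
Total gain g = 1 − 1/A = 1 − 1/5.714 = 0.825.
Known gains sum to 0.5 − 0.0889 + 0.325 = 0.7361.
g_alb = 0.825 − 0.7361 = 0.09.

0.09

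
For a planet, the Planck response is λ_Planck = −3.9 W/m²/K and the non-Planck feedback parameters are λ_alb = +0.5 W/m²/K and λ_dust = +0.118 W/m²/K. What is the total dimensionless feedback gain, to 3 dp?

Convert to gains: g_alb = 0.5/3.9 = 0.1282; g_dust = 0.118/3.9 = 0.03026.
Total gain g = 0.15846.

0.158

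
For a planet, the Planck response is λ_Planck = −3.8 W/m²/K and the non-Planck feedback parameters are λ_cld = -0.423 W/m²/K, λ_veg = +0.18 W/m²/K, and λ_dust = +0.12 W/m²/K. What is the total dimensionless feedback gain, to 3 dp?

Convert to gains: g_cld = -0.423/3.8 = -0.1113; g_veg = 0.18/3.8 = 0.04737; g_dust = 0.12/3.8 = 0.03158.
Total gain g = -0.03235.

-0.032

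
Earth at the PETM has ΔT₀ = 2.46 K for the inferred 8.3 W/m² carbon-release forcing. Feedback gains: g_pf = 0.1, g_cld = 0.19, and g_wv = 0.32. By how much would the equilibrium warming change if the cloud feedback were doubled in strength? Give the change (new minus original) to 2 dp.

Original: g = 0.61, ΔT = 2.46/(1−0.61) = 6.3077 K.
With doubled cloud: g' = 0.8, ΔT' = 2.46/(1−0.8) = 12.3000 K.
Change = 12.3000 − 6.3077 = 5.99 K.

5.99 K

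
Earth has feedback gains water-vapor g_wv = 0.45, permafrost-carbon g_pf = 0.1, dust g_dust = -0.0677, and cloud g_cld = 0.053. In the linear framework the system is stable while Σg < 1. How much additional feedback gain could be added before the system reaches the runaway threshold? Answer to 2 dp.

Current total gain = 0.45 + 0.1 − 0.0677 + 0.053 = 0.5353.
Margin to runaway = 1 − 0.5353 = 0.46.

0.46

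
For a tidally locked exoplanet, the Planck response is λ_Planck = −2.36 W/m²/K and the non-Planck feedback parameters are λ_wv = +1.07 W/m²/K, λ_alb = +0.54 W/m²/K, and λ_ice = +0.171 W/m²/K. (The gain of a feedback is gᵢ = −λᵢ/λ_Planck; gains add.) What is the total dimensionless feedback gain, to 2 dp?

0.75

Convert to gains: g_wv = 1.07/2.36 = 0.4534; g_alb = 0.54/2.36 = 0.2288; g_ice = 0.171/2.36 = 0.07246.
Total gain g = 0.75466.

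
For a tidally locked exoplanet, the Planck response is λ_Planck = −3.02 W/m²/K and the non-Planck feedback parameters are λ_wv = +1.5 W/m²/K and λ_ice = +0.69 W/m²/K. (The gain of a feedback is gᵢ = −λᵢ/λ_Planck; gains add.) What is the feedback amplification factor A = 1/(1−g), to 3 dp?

Convert to gains: g_wv = 1.5/3.02 = 0.4967; g_ice = 0.69/3.02 = 0.2285.
Total gain g = 0.7252.
A = 1/(1 − 0.7252) = 3.639.

3.639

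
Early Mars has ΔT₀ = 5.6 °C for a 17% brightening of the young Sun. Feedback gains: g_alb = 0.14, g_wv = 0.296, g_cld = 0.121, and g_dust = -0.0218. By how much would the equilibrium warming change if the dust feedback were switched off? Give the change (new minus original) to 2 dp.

0.59 °C

Original: g = 0.5352, ΔT = 5.6/(1−0.5352) = 12.0482 °C.
Without dust: g' = 0.557, ΔT' = 5.6/(1−0.557) = 12.6411 °C.
Change = 12.6411 − 12.0482 = 0.59 °C.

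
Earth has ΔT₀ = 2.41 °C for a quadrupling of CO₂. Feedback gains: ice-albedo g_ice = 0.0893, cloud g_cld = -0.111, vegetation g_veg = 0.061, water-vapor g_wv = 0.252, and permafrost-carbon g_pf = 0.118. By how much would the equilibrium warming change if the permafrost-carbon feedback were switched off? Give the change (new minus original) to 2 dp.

-0.68 °C

Original: g = 0.4093, ΔT = 2.41/(1−0.4093) = 4.0799 °C.
Without permafrost-carbon: g' = 0.2913, ΔT' = 2.41/(1−0.2913) = 3.4006 °C.
Change = 3.4006 − 4.0799 = -0.68 °C.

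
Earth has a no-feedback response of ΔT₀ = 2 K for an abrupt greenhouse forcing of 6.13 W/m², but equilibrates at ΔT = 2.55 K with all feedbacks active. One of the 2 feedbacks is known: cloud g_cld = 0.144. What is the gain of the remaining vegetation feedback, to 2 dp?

0.07

Amplification A = ΔT/ΔT₀ = 2.55/2 = 1.275.
Total gain g = 1 − 1/A = 1 − 1/1.275 = 0.2157.
The known gain is 0.144.
g_veg = 0.2157 − 0.144 = 0.07.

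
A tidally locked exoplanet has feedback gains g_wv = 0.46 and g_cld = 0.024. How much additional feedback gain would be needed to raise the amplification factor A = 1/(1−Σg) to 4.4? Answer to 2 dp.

0.29

Current total gain = 0.484.
Target gain for A = 4.4: g* = 1 − 1/4.4 = 0.7727.
Additional gain needed = 0.7727 − 0.484 = 0.29.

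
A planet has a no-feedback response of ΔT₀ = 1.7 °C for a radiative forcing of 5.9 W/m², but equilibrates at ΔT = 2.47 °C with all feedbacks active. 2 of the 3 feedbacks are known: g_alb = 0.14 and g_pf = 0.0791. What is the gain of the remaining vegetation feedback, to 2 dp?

0.09

Amplification A = ΔT/ΔT₀ = 2.47/1.7 = 1.453.
Total gain g = 1 − 1/A = 1 − 1/1.453 = 0.3118.
Known gains sum to 0.14 + 0.0791 = 0.2191.
g_veg = 0.3118 − 0.2191 = 0.09.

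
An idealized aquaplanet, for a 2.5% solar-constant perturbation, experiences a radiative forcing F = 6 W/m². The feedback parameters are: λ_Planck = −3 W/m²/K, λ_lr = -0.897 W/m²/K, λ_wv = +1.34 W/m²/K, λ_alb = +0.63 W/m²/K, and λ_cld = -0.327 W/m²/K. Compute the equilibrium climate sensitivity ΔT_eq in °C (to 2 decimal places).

2.66 °C

Net feedback parameter λ = (−3) + (-0.897) + (+1.34) + (+0.63) + (-0.327) = -2.254 W/m²/K.
ΔT = −F/λ = −6/(-2.254) = 2.66 °C.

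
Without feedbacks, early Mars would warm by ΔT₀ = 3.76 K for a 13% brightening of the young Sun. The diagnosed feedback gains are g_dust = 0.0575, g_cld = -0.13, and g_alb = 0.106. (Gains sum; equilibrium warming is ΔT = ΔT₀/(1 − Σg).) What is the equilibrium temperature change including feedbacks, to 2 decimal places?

Total gain g = 0.0575 − 0.13 + 0.106 = 0.0335.
Amplification A = 1/(1 − 0.0335) = 1.035.
ΔT = 3.76 × 1.035 = 3.89 K.

3.89 K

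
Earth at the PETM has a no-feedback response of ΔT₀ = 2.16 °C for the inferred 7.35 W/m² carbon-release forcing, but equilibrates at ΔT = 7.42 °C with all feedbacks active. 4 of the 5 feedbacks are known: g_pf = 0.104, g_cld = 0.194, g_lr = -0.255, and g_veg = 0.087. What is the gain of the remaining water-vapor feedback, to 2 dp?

0.58

Amplification A = ΔT/ΔT₀ = 7.42/2.16 = 3.435.
Total gain g = 1 − 1/A = 1 − 1/3.435 = 0.7089.
Known gains sum to 0.104 + 0.194 − 0.255 + 0.087 = 0.13.
g_wv = 0.7089 − 0.13 = 0.58.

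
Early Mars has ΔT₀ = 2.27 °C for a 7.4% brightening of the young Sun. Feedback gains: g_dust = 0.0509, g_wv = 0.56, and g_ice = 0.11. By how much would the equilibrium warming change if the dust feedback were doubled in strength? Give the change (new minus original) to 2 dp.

Original: g = 0.7209, ΔT = 2.27/(1−0.7209) = 8.1333 °C.
With doubled dust: g' = 0.7718, ΔT' = 2.27/(1−0.7718) = 9.9474 °C.
Change = 9.9474 − 8.1333 = 1.81 °C.

1.81 °C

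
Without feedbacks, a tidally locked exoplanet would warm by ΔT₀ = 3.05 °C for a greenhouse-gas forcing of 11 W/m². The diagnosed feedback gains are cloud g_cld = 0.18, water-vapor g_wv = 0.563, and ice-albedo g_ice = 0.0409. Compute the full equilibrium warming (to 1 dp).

14.1 °C

Total gain g = 0.18 + 0.563 + 0.0409 = 0.7839.
Amplification A = 1/(1 − 0.7839) = 4.627.
ΔT = 3.05 × 4.627 = 14.1 °C.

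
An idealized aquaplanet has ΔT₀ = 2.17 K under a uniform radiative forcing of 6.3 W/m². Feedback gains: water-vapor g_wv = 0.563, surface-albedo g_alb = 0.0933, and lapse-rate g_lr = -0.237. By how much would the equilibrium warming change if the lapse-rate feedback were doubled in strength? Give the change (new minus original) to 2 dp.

Original: g = 0.4193, ΔT = 2.17/(1−0.4193) = 3.7369 K.
With doubled lapse-rate: g' = 0.1823, ΔT' = 2.17/(1−0.1823) = 2.6538 K.
Change = 2.6538 − 3.7369 = -1.08 K.

-1.08 K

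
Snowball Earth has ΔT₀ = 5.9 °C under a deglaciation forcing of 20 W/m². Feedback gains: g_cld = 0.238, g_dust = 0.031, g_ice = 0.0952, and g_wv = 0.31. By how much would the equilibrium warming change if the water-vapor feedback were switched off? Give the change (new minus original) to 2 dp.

Original: g = 0.6742, ΔT = 5.9/(1−0.6742) = 18.1093 °C.
Without water-vapor: g' = 0.3642, ΔT' = 5.9/(1−0.3642) = 9.2796 °C.
Change = 9.2796 − 18.1093 = -8.83 °C.

-8.83 °C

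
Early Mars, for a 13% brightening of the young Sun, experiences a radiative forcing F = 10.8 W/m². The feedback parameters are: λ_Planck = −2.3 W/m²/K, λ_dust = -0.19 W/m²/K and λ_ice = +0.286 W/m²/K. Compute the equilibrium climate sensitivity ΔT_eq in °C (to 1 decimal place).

Net feedback parameter λ = (−2.3) + (-0.19) + (+0.286) = -2.204 W/m²/K.
ΔT = −F/λ = −10.8/(-2.204) = 4.9 °C.

4.9 °C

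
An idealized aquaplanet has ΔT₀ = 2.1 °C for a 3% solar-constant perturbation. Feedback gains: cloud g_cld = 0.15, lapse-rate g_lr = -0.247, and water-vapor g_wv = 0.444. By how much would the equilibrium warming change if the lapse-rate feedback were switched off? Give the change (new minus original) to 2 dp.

Original: g = 0.347, ΔT = 2.1/(1−0.347) = 3.2159 °C.
Without lapse-rate: g' = 0.594, ΔT' = 2.1/(1−0.594) = 5.1724 °C.
Change = 5.1724 − 3.2159 = 1.96 °C.

1.96 °C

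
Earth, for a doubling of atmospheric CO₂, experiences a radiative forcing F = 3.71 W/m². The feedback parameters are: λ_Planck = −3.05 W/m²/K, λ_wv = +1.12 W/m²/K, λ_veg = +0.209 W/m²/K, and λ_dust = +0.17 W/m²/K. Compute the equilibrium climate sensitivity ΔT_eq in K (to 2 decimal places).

2.39 K

Net feedback parameter λ = (−3.05) + (+1.12) + (+0.209) + (+0.17) = -1.551 W/m²/K.
ΔT = −F/λ = −3.71/(-1.551) = 2.39 K.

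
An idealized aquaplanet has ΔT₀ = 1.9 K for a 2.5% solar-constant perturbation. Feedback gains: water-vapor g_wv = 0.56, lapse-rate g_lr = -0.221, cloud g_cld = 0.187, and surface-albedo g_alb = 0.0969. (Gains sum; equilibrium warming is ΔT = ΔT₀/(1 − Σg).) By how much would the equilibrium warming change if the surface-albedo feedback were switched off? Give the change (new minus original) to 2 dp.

Original: g = 0.6229, ΔT = 1.9/(1−0.6229) = 5.0385 K.
Without surface-albedo: g' = 0.526, ΔT' = 1.9/(1−0.526) = 4.0084 K.
Change = 4.0084 − 5.0385 = -1.03 K.

-1.03 K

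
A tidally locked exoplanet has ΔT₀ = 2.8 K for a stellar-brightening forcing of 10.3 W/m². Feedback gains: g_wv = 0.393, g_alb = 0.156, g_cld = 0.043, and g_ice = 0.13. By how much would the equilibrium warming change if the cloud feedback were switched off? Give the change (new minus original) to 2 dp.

Original: g = 0.722, ΔT = 2.8/(1−0.722) = 10.0719 K.
Without cloud: g' = 0.679, ΔT' = 2.8/(1−0.679) = 8.7227 K.
Change = 8.7227 − 10.0719 = -1.35 K.

-1.35 K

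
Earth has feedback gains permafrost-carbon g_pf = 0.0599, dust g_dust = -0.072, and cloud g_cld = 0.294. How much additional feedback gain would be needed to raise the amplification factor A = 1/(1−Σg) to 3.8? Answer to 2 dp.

0.45

Current total gain = 0.2819.
Target gain for A = 3.8: g* = 1 − 1/3.8 = 0.7368.
Additional gain needed = 0.7368 − 0.2819 = 0.45.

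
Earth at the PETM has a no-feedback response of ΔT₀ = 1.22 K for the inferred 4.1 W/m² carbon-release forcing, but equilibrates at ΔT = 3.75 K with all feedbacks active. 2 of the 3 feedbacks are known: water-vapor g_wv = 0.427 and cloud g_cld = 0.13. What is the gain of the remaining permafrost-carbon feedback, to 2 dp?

0.12

Amplification A = ΔT/ΔT₀ = 3.75/1.22 = 3.074.
Total gain g = 1 − 1/A = 1 − 1/3.074 = 0.6747.
Known gains sum to 0.427 + 0.13 = 0.557.
g_pf = 0.6747 − 0.557 = 0.12.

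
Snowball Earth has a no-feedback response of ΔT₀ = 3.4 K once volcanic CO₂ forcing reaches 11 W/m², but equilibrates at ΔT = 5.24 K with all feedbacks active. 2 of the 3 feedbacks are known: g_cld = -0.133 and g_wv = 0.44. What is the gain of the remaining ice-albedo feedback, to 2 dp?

0.04

Amplification A = ΔT/ΔT₀ = 5.24/3.4 = 1.541.
Total gain g = 1 − 1/A = 1 − 1/1.541 = 0.3511.
Known gains sum to -0.133 + 0.44 = 0.307.
g_ice = 0.3511 − 0.307 = 0.04.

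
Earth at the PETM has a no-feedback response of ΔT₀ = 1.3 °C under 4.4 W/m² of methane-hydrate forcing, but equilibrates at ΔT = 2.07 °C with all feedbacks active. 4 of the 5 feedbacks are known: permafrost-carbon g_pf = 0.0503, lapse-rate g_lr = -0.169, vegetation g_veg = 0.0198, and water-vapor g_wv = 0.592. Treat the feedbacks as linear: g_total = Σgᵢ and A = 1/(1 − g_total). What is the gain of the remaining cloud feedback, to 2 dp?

Amplification A = ΔT/ΔT₀ = 2.07/1.3 = 1.592.
Total gain g = 1 − 1/A = 1 − 1/1.592 = 0.3719.
Known gains sum to 0.0503 − 0.169 + 0.0198 + 0.592 = 0.4931.
g_cld = 0.3719 − 0.4931 = -0.12.

-0.12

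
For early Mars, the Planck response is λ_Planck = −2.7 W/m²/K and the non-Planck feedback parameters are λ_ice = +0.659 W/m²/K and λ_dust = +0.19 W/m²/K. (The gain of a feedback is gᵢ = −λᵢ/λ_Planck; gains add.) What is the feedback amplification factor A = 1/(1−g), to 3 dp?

Convert to gains: g_ice = 0.659/2.7 = 0.2441; g_dust = 0.19/2.7 = 0.07037.
Total gain g = 0.31447.
A = 1/(1 − 0.31447) = 1.459.

1.459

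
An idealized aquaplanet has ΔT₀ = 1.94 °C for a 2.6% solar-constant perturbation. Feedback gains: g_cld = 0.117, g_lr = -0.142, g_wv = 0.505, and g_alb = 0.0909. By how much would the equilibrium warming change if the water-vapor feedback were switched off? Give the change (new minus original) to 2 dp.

-2.44 °C

Original: g = 0.5709, ΔT = 1.94/(1−0.5709) = 4.5211 °C.
Without water-vapor: g' = 0.0659, ΔT' = 1.94/(1−0.0659) = 2.0769 °C.
Change = 2.0769 − 4.5211 = -2.44 °C.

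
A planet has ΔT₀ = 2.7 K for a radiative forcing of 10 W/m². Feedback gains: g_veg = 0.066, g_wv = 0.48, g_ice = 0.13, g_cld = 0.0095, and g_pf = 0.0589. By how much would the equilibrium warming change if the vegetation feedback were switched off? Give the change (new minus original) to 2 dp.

-2.17 K

Original: g = 0.7444, ΔT = 2.7/(1−0.7444) = 10.5634 K.
Without vegetation: g' = 0.6784, ΔT' = 2.7/(1−0.6784) = 8.3955 K.
Change = 8.3955 − 10.5634 = -2.17 K.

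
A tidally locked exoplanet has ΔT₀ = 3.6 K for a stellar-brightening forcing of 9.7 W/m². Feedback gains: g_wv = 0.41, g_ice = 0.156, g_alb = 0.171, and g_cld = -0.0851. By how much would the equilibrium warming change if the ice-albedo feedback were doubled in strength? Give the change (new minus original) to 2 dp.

Original: g = 0.6519, ΔT = 3.6/(1−0.6519) = 10.3419 K.
With doubled ice-albedo: g' = 0.8079, ΔT' = 3.6/(1−0.8079) = 18.7402 K.
Change = 18.7402 − 10.3419 = 8.40 K.

8.40 K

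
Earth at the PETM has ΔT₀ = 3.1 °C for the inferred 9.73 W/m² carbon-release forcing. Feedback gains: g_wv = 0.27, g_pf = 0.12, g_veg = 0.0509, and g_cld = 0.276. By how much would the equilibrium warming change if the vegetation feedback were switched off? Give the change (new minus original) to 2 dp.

-1.67 °C

Original: g = 0.7169, ΔT = 3.1/(1−0.7169) = 10.9502 °C.
Without vegetation: g' = 0.666, ΔT' = 3.1/(1−0.666) = 9.2814 °C.
Change = 9.2814 − 10.9502 = -1.67 °C.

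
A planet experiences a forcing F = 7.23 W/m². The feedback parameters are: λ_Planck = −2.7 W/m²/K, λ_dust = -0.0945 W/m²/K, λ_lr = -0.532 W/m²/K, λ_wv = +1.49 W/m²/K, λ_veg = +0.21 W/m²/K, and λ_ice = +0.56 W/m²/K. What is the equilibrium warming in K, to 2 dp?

6.78 K

Net feedback parameter λ = (−2.7) + (-0.0945) + (-0.532) + (+1.49) + (+0.21) + (+0.56) = -1.0665 W/m²/K.
ΔT = −F/λ = −7.23/(-1.0665) = 6.78 K.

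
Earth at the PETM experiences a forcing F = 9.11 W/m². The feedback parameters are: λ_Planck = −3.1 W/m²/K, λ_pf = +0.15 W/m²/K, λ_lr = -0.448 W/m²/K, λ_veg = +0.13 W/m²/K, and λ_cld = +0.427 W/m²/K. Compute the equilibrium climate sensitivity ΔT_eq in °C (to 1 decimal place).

3.2 °C

Net feedback parameter λ = (−3.1) + (+0.15) + (-0.448) + (+0.13) + (+0.427) = -2.841 W/m²/K.
ΔT = −F/λ = −9.11/(-2.841) = 3.2 °C.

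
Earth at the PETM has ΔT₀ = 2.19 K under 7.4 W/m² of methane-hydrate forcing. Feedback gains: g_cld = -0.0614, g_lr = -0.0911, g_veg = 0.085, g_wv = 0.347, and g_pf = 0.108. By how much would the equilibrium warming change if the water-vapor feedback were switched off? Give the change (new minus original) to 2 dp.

-1.29 K

Original: g = 0.3875, ΔT = 2.19/(1−0.3875) = 3.5755 K.
Without water-vapor: g' = 0.0405, ΔT' = 2.19/(1−0.0405) = 2.2824 K.
Change = 2.2824 − 3.5755 = -1.29 K.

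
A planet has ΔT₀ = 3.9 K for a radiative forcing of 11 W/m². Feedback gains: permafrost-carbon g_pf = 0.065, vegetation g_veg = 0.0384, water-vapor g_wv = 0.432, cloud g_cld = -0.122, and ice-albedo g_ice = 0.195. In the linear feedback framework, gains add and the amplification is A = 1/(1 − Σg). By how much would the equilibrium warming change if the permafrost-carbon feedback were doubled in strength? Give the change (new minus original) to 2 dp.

1.98 K

Original: g = 0.6084, ΔT = 3.9/(1−0.6084) = 9.9591 K.
With doubled permafrost-carbon: g' = 0.6734, ΔT' = 3.9/(1−0.6734) = 11.9412 K.
Change = 11.9412 − 9.9591 = 1.98 K.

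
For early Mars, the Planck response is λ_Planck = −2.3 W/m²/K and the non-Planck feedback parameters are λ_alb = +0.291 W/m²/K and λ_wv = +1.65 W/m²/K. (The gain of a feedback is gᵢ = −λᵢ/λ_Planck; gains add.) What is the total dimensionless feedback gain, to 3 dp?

Convert to gains: g_alb = 0.291/2.3 = 0.1265; g_wv = 1.65/2.3 = 0.7174.
Total gain g = 0.8439.

0.844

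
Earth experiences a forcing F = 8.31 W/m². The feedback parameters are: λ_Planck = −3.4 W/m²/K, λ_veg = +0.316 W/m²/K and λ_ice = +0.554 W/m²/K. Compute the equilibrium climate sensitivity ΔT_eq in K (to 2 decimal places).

Net feedback parameter λ = (−3.4) + (+0.316) + (+0.554) = -2.53 W/m²/K.
ΔT = −F/λ = −8.31/(-2.53) = 3.28 K.

3.28 K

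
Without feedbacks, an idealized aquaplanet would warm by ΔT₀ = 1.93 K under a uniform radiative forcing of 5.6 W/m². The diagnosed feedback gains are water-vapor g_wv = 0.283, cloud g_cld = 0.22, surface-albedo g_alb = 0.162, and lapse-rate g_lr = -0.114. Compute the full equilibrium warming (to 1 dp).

Total gain g = 0.283 + 0.22 + 0.162 − 0.114 = 0.551.
Amplification A = 1/(1 − 0.551) = 2.227.
ΔT = 1.93 × 2.227 = 4.3 K.

4.3 K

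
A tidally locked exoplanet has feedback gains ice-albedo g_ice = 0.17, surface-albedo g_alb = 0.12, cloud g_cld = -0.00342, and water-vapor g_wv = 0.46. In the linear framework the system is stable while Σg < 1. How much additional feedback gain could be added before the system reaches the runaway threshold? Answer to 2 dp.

0.25

Current total gain = 0.17 + 0.12 − 0.00342 + 0.46 = 0.74658.
Margin to runaway = 1 − 0.74658 = 0.25.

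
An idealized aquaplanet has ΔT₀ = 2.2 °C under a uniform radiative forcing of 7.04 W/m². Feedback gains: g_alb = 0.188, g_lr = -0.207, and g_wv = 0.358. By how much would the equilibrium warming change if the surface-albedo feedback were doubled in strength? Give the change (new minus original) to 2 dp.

1.32 °C

Original: g = 0.339, ΔT = 2.2/(1−0.339) = 3.3283 °C.
With doubled surface-albedo: g' = 0.527, ΔT' = 2.2/(1−0.527) = 4.6512 °C.
Change = 4.6512 − 3.3283 = 1.32 °C.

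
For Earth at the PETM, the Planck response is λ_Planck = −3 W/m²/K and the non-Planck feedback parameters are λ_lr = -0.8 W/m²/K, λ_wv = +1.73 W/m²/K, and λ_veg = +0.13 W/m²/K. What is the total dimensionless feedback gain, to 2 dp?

0.35

Convert to gains: g_lr = -0.8/3 = -0.2667; g_wv = 1.73/3 = 0.5767; g_veg = 0.13/3 = 0.04333.
Total gain g = 0.35333.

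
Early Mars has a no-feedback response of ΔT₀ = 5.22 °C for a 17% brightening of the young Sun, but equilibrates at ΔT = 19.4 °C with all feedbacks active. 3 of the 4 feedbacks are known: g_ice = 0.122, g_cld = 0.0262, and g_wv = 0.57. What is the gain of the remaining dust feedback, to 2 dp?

0.01

Amplification A = ΔT/ΔT₀ = 19.4/5.22 = 3.716.
Total gain g = 1 − 1/A = 1 − 1/3.716 = 0.7309.
Known gains sum to 0.122 + 0.0262 + 0.57 = 0.7182.
g_dust = 0.7309 − 0.7182 = 0.01.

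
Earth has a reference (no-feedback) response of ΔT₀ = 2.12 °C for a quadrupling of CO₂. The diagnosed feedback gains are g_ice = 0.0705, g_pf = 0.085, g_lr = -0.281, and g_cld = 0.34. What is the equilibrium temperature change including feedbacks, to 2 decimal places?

Total gain g = 0.0705 + 0.085 − 0.281 + 0.34 = 0.2145.
Amplification A = 1/(1 − 0.2145) = 1.273.
ΔT = 2.12 × 1.273 = 2.70 °C.

2.70 °C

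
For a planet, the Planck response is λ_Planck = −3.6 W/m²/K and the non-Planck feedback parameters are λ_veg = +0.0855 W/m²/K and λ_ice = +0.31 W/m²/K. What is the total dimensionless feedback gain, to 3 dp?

0.110

Convert to gains: g_veg = 0.0855/3.6 = 0.02375; g_ice = 0.31/3.6 = 0.08611.
Total gain g = 0.10986.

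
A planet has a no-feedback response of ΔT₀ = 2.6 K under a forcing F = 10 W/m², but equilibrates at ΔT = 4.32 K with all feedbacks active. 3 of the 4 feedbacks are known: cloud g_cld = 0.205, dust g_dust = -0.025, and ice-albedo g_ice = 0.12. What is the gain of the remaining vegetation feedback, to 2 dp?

0.10

Amplification A = ΔT/ΔT₀ = 4.32/2.6 = 1.662.
Total gain g = 1 − 1/A = 1 − 1/1.662 = 0.3983.
Known gains sum to 0.205 − 0.025 + 0.12 = 0.3.
g_veg = 0.3983 − 0.3 = 0.10.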